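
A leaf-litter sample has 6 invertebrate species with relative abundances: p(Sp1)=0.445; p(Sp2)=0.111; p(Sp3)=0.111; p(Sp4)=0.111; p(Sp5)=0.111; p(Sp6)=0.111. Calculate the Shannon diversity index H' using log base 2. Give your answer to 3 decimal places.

2.280

Each pᵢ log₂ pᵢ term (working shown to 5 dp, full precision carried): 0.445×(-1.16812)=-0.51981, 0.111×(-3.17137)=-0.35202, 0.111×(-3.17137)=-0.35202, 0.111×(-3.17137)=-0.35202, 0.111×(-3.17137)=-0.35202, 0.111×(-3.17137)=-0.35202.
Sum = -2.27992, so H' = 2.280.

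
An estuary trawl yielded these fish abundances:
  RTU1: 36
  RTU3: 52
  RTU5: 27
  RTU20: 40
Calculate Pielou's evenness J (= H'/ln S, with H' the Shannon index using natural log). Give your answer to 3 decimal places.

Total N = 36+52+27+40 = 155, so the proportions are 0.23226, 0.33548, 0.17419, 0.25806 (working shown to 5 dp, full precision carried).
H' = −Σ pᵢ ln pᵢ = −((-0.33907) + (-0.36641) + (-0.30442) + (-0.34956)) = 1.35946.
With S = 4 species, ln S = 1.38629, so J = 1.35946/1.38629 = 0.98065, i.e. 0.981 to 3 decimal places.

0.981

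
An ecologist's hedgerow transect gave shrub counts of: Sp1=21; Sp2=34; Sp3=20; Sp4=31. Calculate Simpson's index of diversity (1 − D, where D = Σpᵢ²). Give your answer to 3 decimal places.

Total N = 21+34+20+31 = 106, so the proportions are 0.19811, 0.32075, 0.18868, 0.29245 (working shown to 5 dp, full precision carried).
D = 0.19811² + 0.32075² + 0.18868² + 0.29245² = 0.03925 + 0.10288 + 0.03560 + 0.08553 = 0.26326.
So 1 − D = 0.73674, i.e. 0.737 to 3 decimal places.

0.737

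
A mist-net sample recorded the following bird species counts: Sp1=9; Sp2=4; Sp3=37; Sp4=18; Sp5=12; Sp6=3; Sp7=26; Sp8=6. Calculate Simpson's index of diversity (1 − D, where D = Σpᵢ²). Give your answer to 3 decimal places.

Total N = 9+4+37+18+12+3+26+6 = 115, so the proportions are 0.07826, 0.03478, 0.32174, 0.15652, 0.10435, 0.02609, 0.22609, 0.05217 (working shown to 5 dp, full precision carried).
D = 0.07826² + 0.03478² + 0.32174² + 0.15652² + 0.10435² + 0.02609² + 0.22609² + 0.05217² = 0.00612 + 0.00121 + 0.10352 + 0.02450 + 0.01089 + 0.00068 + 0.05112 + 0.00272 = 0.20076.
So 1 − D = 0.79924, i.e. 0.799 to 3 decimal places.

0.799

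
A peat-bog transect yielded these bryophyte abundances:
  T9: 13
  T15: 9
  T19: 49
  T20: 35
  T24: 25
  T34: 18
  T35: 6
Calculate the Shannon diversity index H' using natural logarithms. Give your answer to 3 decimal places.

Total N = 13+9+49+35+25+18+6 = 155, so the proportions are 0.08387, 0.05806, 0.31613, 0.22581, 0.16129, 0.11613, 0.03871 (working shown to 5 dp, full precision carried).
Each pᵢ ln pᵢ term: 0.08387×(-2.47848)=-0.20787, 0.05806×(-2.84620)=-0.16526, 0.31613×(-1.15160)=-0.36406, 0.22581×(-1.48808)=-0.33602, 0.16129×(-1.82455)=-0.29428, 0.11613×(-2.15305)=-0.25003, 0.03871×(-3.25167)=-0.12587.
Sum = -1.74339, so H' = 1.743.

1.743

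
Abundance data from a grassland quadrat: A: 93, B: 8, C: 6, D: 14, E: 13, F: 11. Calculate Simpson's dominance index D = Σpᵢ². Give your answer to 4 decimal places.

Total N = 93+8+6+14+13+11 = 145, so the proportions are 0.641379, 0.055172, 0.041379, 0.096552, 0.089655, 0.075862 (working shown to 6 dp, full precision carried).
D = 0.641379² + 0.055172² + 0.041379² + 0.096552² + 0.089655² + 0.075862² = 0.411367 + 0.003044 + 0.001712 + 0.009322 + 0.008038 + 0.005755 = 0.439239.
To 4 decimal places, D = 0.4392.

0.4392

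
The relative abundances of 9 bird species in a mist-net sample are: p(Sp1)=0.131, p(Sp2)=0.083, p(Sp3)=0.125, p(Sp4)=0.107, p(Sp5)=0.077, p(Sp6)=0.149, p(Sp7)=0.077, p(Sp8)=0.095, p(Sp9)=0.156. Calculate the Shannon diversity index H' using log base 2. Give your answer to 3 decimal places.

Each pᵢ log₂ pᵢ term (working shown to 5 dp, full precision carried): 0.131×(-2.93236)=-0.38414, 0.083×(-3.59074)=-0.29803, 0.125×(-3.00000)=-0.37500, 0.107×(-3.22432)=-0.34500, 0.077×(-3.69900)=-0.28482, 0.149×(-2.74662)=-0.40925, 0.077×(-3.69900)=-0.28482, 0.095×(-3.39593)=-0.32261, 0.156×(-2.68038)=-0.41814.
Sum = -3.12182, so H' = 3.122.

3.122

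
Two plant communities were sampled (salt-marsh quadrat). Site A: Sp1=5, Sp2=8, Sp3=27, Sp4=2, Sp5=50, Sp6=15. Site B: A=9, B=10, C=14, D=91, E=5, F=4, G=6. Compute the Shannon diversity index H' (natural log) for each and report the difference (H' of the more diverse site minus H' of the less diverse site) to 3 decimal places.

Site A: N=107, proportions 0.04673, 0.07477, 0.25234, 0.01869, 0.46729, 0.14019, giving H' = 1.38985 (working shown to 5 dp, full precision carried).
Site B: N=139, proportions 0.06475, 0.07194, 0.10072, 0.65468, 0.03597, 0.02878, 0.04317, giving H' = 1.23247.
Difference = |1.38985 − 1.23247| = 0.15738, i.e. 0.157 to 3 decimal places.

0.157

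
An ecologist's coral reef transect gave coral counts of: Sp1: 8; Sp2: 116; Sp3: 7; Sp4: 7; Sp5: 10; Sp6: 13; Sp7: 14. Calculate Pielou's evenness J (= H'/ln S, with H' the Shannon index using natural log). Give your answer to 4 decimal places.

Total N = 8+116+7+7+10+13+14 = 175, so the proportions are 0.045714, 0.662857, 0.04, 0.04, 0.057143, 0.074286, 0.08 (working shown to 6 dp, full precision carried).
H' = −Σ pᵢ ln pᵢ = −((-0.141044) + (-0.272564) + (-0.128755) + (-0.128755) + (-0.163554) + (-0.193131) + (-0.202058)) = 1.229862.
With S = 7 species, ln S = 1.945910, so J = 1.229862/1.945910 = 0.632024, i.e. 0.6320 to 4 decimal places.

0.6320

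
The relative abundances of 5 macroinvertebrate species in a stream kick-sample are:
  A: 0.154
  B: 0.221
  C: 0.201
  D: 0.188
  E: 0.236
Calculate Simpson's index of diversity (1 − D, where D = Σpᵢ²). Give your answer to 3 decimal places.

D = 0.154² + 0.221² + 0.201² + 0.188² + 0.236² = 0.02372 + 0.04884 + 0.04040 + 0.03534 + 0.05570 = 0.20400 (working shown to 5 dp, full precision carried).
So 1 − D = 0.79600, i.e. 0.796 to 3 decimal places.

0.796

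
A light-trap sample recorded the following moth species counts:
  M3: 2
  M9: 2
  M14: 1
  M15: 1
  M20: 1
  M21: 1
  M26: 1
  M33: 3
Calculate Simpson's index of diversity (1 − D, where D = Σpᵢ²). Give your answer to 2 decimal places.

0.85

Total N = 2+2+1+1+1+1+1+3 = 12, so the proportions are 0.1667, 0.1667, 0.0833, 0.0833, 0.0833, 0.0833, 0.0833, 0.25 (working shown to 4 dp, full precision carried).
D = 0.1667² + 0.1667² + 0.0833² + 0.0833² + 0.0833² + 0.0833² + 0.0833² + 0.25² = 0.0278 + 0.0278 + 0.0069 + 0.0069 + 0.0069 + 0.0069 + 0.0069 + 0.0625 = 0.1528.
So 1 − D = 0.8472, i.e. 0.85 to 2 decimal places.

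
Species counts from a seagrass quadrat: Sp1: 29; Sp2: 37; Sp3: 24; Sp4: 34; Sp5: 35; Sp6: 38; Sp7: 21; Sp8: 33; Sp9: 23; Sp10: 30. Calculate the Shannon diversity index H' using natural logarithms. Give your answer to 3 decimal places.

Total N = 29+37+24+34+35+38+21+33+23+30 = 304, so the proportions are 0.09539, 0.12171, 0.07895, 0.11184, 0.11513, 0.125, 0.06908, 0.10855, 0.07566, 0.09868 (working shown to 5 dp, full precision carried).
Each pᵢ ln pᵢ term: 0.09539×(-2.34973)=-0.22415, 0.12171×(-2.10611)=-0.25634, 0.07895×(-2.53897)=-0.20045, 0.11184×(-2.19067)=-0.24501, 0.11513×(-2.16168)=-0.24888, 0.125×(-2.07944)=-0.25993, 0.06908×(-2.67251)=-0.18461, 0.10855×(-2.22052)=-0.24104, 0.07566×(-2.58153)=-0.19531, 0.09868×(-2.31583)=-0.22854.
Sum = -2.28426, so H' = 2.284.

2.284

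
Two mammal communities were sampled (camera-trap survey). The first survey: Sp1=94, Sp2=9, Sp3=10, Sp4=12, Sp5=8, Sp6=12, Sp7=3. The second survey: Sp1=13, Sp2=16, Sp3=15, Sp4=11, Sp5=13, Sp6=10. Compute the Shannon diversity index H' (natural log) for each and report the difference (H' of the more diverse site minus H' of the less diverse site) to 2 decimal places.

The first survey: N=148, proportions 0.63514, 0.06081, 0.06757, 0.08108, 0.05405, 0.08108, 0.02027, giving H' = 1.28478 (working shown to 5 dp, full precision carried).
The second survey: N=78, proportions 0.16667, 0.20513, 0.19231, 0.14103, 0.16667, 0.12821, giving H' = 1.77884.
Difference = |1.28478 − 1.77884| = 0.49406, i.e. 0.49 to 2 decimal places.

0.49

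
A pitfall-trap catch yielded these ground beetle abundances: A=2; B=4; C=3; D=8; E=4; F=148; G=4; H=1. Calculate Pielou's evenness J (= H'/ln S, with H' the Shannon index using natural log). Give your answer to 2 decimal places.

Total N = 2+4+3+8+4+148+4+1 = 174, so the proportions are 0.0115, 0.023, 0.0172, 0.046, 0.023, 0.8506, 0.023, 0.0057 (working shown to 4 dp, full precision carried).
H' = −Σ pᵢ ln pᵢ = −((-0.0513) + (-0.0867) + (-0.0700) + (-0.1416) + (-0.0867) + (-0.1377) + (-0.0867) + (-0.0296)) = 0.6904.
With S = 8 species, ln S = 2.0794, so J = 0.6904/2.0794 = 0.3320, i.e. 0.33 to 2 decimal places.

0.33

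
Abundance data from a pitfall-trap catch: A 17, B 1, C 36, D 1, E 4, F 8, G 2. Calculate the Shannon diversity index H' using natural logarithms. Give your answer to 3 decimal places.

Total N = 17+1+36+1+4+8+2 = 69, so the proportions are 0.24638, 0.01449, 0.52174, 0.01449, 0.05797, 0.11594, 0.02899 (working shown to 5 dp, full precision carried).
Each pᵢ ln pᵢ term: 0.24638×(-1.40089)=-0.34515, 0.01449×(-4.23411)=-0.06136, 0.52174×(-0.65059)=-0.33944, 0.01449×(-4.23411)=-0.06136, 0.05797×(-2.84781)=-0.16509, 0.11594×(-2.15466)=-0.24982, 0.02899×(-3.54096)=-0.10264.
Sum = -1.32486, so H' = 1.325.

1.325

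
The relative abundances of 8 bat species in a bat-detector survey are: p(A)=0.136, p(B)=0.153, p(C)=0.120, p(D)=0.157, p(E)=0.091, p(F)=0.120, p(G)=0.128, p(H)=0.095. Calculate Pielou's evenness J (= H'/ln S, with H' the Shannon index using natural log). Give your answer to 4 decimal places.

0.9921

H' = −Σ pᵢ ln pᵢ = −((-0.271334) + (-0.287230) + (-0.254432) + (-0.290687) + (-0.218118) + (-0.254432) + (-0.263133) + (-0.223618)) = 2.062982 (working shown to 6 dp, full precision carried).
With S = 8 species, ln S = 2.079442, so J = 2.062982/2.079442 = 0.992085, i.e. 0.9921 to 4 decimal places.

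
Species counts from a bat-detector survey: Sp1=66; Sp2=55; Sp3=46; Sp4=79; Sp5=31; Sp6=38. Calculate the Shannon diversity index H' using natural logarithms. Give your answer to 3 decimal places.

Total N = 66+55+46+79+31+38 = 315, so the proportions are 0.20952, 0.1746, 0.14603, 0.25079, 0.09841, 0.12063 (working shown to 5 dp, full precision carried).
Each pᵢ ln pᵢ term: 0.20952×(-1.56292)=-0.32747, 0.1746×(-1.74524)=-0.30472, 0.14603×(-1.92393)=-0.28096, 0.25079×(-1.38312)=-0.34688, 0.09841×(-2.31859)=-0.22818, 0.12063×(-2.11499)=-0.25514.
Sum = -1.74335, so H' = 1.743.

1.743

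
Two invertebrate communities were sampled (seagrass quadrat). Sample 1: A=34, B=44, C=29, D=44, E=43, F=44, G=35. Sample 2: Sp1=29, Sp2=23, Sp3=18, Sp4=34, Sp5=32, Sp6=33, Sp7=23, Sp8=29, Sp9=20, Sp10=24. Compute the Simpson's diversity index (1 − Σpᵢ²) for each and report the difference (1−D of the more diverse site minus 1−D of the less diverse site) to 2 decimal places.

0.04

Sample 1: N=273, proportions 0.1245, 0.1612, 0.1062, 0.1612, 0.1575, 0.1612, 0.1282, giving 1−D = 0.8540 (working shown to 4 dp, full precision carried).
Sample 2: N=265, proportions 0.1094, 0.0868, 0.0679, 0.1283, 0.1208, 0.1245, 0.0868, 0.1094, 0.0755, 0.0906, giving 1−D = 0.8959.
Difference = |0.8540 − 0.8959| = 0.0419, i.e. 0.04 to 2 decimal places.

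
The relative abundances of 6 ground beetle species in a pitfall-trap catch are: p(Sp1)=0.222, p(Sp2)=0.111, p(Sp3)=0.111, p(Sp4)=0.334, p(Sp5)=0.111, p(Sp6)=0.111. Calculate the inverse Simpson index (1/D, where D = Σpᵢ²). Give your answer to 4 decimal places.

4.7591

D = 0.222² + 0.111² + 0.111² + 0.334² + 0.111² + 0.111² = 0.04928400 + 0.01232100 + 0.01232100 + 0.11155600 + 0.01232100 + 0.01232100 = 0.21012400 (working shown to 8 dp, full precision carried).
So 1/D = 4.759095, i.e. 4.7591 to 4 decimal places.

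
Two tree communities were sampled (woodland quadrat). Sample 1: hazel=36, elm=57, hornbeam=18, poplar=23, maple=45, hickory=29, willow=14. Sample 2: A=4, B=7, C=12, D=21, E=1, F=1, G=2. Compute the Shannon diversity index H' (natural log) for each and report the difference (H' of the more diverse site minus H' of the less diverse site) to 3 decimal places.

0.357

Sample 1: N=222, proportions 0.16216, 0.25676, 0.08108, 0.1036, 0.2027, 0.13063, 0.06306, giving H' = 1.84636 (working shown to 5 dp, full precision carried).
Sample 2: N=48, proportions 0.08333, 0.14583, 0.25, 0.4375, 0.02083, 0.02083, 0.04167, giving H' = 1.48981.
Difference = |1.84636 − 1.48981| = 0.35655, i.e. 0.357 to 3 decimal places.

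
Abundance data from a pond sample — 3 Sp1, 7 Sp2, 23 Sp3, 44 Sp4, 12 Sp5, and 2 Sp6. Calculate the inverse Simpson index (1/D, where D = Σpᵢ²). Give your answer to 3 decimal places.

Total N = 3+7+23+44+12+2 = 91, so the proportions are 0.032967, 0.076923, 0.252747, 0.483516, 0.131868, 0.021978 (working shown to 6 dp, full precision carried).
D = 0.032967² + 0.076923² + 0.252747² + 0.483516² + 0.131868² + 0.021978² = 0.001087 + 0.005917 + 0.063881 + 0.233788 + 0.017389 + 0.000483 = 0.322546.
So 1/D = 3.10034, i.e. 3.100 to 3 decimal places.

3.100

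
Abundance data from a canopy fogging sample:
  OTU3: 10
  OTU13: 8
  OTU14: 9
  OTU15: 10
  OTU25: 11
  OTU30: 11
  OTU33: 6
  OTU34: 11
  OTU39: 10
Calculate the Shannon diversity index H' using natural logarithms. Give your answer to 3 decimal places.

2.183

Total N = 10+8+9+10+11+11+6+11+10 = 86, so the proportions are 0.11628, 0.09302, 0.10465, 0.11628, 0.12791, 0.12791, 0.06977, 0.12791, 0.11628 (working shown to 5 dp, full precision carried).
Each pᵢ ln pᵢ term: 0.11628×(-2.15176)=-0.25020, 0.09302×(-2.37491)=-0.22092, 0.10465×(-2.25712)=-0.23621, 0.11628×(-2.15176)=-0.25020, 0.12791×(-2.05645)=-0.26303, 0.12791×(-2.05645)=-0.26303, 0.06977×(-2.66259)=-0.18576, 0.12791×(-2.05645)=-0.26303, 0.11628×(-2.15176)=-0.25020.
Sum = -2.18261, so H' = 2.183.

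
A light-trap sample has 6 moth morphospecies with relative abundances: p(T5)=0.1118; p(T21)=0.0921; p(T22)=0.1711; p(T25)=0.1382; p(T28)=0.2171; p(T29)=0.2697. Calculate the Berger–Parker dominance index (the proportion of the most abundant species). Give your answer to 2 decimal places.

0.27

The largest proportion is 0.2697, i.e. d = 0.27 to 2 decimal places.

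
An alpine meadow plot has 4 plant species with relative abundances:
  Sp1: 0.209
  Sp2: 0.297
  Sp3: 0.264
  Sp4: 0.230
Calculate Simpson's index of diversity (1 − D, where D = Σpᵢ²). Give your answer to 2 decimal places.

0.75

D = 0.209² + 0.297² + 0.264² + 0.23² = 0.0437 + 0.0882 + 0.0697 + 0.0529 = 0.2545 (working shown to 4 dp, full precision carried).
So 1 − D = 0.7455, i.e. 0.75 to 2 decimal places.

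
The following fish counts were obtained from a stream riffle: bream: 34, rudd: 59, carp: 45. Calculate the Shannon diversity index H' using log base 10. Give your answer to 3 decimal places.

0.466

Total N = 34+59+45 = 138, so the proportions are 0.24638, 0.42754, 0.32609 (working shown to 5 dp, full precision carried).
Each pᵢ log₁₀ pᵢ term: 0.24638×(-0.60840)=-0.14990, 0.42754×(-0.36903)=-0.15777, 0.32609×(-0.48667)=-0.15870.
Sum = -0.46636, so H' = 0.466.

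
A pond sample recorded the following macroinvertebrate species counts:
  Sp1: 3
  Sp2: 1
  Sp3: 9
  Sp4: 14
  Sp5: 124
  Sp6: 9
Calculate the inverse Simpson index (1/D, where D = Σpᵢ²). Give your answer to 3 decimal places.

1.626

Total N = 3+1+9+14+124+9 = 160, so the proportions are 0.01875, 0.00625, 0.05625, 0.0875, 0.775, 0.05625 (working shown to 6 dp, full precision carried).
D = 0.01875² + 0.00625² + 0.05625² + 0.0875² + 0.775² + 0.05625² = 0.000352 + 0.000039 + 0.003164 + 0.007656 + 0.600625 + 0.003164 = 0.615000.
So 1/D = 1.62602, i.e. 1.626 to 3 decimal places.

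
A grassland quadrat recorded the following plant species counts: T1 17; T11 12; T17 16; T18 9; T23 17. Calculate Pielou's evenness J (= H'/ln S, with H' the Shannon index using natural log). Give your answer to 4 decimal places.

Total N = 17+12+16+9+17 = 71, so the proportions are 0.239437, 0.169014, 0.225352, 0.126761, 0.239437 (working shown to 6 dp, full precision carried).
H' = −Σ pᵢ ln pᵢ = −((-0.342267) + (-0.300469) + (-0.335795) + (-0.261818) + (-0.342267)) = 1.582615.
With S = 5 species, ln S = 1.609438, so J = 1.582615/1.609438 = 0.983334, i.e. 0.9833 to 4 decimal places.

0.9833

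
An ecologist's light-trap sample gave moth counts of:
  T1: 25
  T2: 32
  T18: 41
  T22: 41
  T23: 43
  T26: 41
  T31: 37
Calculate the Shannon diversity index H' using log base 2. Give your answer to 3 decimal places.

Total N = 25+32+41+41+43+41+37 = 260, so the proportions are 0.09615, 0.12308, 0.15769, 0.15769, 0.16538, 0.15769, 0.14231 (working shown to 5 dp, full precision carried).
Each pᵢ log₂ pᵢ term: 0.09615×(-3.37851)=-0.32486, 0.12308×(-3.02237)=-0.37198, 0.15769×(-2.66482)=-0.42022, 0.15769×(-2.66482)=-0.42022, 0.16538×(-2.59610)=-0.42936, 0.15769×(-2.66482)=-0.42022, 0.14231×(-2.81291)=-0.40030.
Sum = -2.78716, so H' = 2.787.

2.787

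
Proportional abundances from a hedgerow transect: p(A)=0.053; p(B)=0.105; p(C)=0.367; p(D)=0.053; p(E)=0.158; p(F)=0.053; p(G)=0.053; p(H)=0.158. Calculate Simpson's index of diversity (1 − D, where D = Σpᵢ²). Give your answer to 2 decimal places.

0.79

D = 0.053² + 0.105² + 0.367² + 0.053² + 0.158² + 0.053² + 0.053² + 0.158² = 0.0028 + 0.0110 + 0.1347 + 0.0028 + 0.0250 + 0.0028 + 0.0028 + 0.0250 = 0.2069 (working shown to 4 dp, full precision carried).
So 1 − D = 0.7931, i.e. 0.79 to 2 decimal places.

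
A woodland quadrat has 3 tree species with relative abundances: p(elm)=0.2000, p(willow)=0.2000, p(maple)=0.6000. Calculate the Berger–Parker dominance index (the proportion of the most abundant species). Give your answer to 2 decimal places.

0.60

The largest proportion is 0.6, i.e. d = 0.60 to 2 decimal places.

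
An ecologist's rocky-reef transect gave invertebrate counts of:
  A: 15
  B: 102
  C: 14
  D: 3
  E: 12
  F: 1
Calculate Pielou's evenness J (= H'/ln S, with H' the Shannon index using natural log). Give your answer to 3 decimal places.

Total N = 15+102+14+3+12+1 = 147, so the proportions are 0.10204, 0.69388, 0.09524, 0.02041, 0.08163, 0.0068 (working shown to 5 dp, full precision carried).
H' = −Σ pᵢ ln pᵢ = −((-0.23290) + (-0.25358) + (-0.22394) + (-0.07942) + (-0.20453) + (-0.03395)) = 1.02833.
With S = 6 species, ln S = 1.79176, so J = 1.02833/1.79176 = 0.57392, i.e. 0.574 to 3 decimal places.

0.574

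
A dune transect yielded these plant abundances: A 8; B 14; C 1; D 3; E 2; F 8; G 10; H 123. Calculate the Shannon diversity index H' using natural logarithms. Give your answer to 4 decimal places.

1.0481

Total N = 8+14+1+3+2+8+10+123 = 169, so the proportions are 0.047337, 0.08284, 0.005917, 0.017751, 0.011834, 0.047337, 0.059172, 0.727811 (working shown to 6 dp, full precision carried).
Each pᵢ ln pᵢ term: 0.047337×(-3.050457)=-0.144400, 0.08284×(-2.490841)=-0.206342, 0.005917×(-5.129899)=-0.030354, 0.017751×(-4.031286)=-0.071561, 0.011834×(-4.436752)=-0.052506, 0.047337×(-3.050457)=-0.144400, 0.059172×(-2.827314)=-0.167297, 0.727811×(-0.317714)=-0.231236.
Sum = -1.048097, so H' = 1.0481.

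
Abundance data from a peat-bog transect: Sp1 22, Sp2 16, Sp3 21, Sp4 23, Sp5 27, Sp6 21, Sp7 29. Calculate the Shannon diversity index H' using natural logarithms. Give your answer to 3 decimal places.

1.931

Total N = 22+16+21+23+27+21+29 = 159, so the proportions are 0.13836, 0.10063, 0.13208, 0.14465, 0.16981, 0.13208, 0.18239 (working shown to 5 dp, full precision carried).
Each pᵢ ln pᵢ term: 0.13836×(-1.97786)=-0.27367, 0.10063×(-2.29632)=-0.23108, 0.13208×(-2.02438)=-0.26737, 0.14465×(-1.93341)=-0.27968, 0.16981×(-1.77307)=-0.30109, 0.13208×(-2.02438)=-0.26737, 0.18239×(-1.70161)=-0.31036.
Sum = -1.93060, so H' = 1.931.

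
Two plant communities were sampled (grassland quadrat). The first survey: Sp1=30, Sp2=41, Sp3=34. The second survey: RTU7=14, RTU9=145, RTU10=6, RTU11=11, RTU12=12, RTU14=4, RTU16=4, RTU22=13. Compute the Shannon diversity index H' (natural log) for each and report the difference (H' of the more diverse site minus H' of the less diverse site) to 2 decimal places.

0.09

The first survey: N=105, proportions 0.2857, 0.3905, 0.3238, giving H' = 1.0903 (working shown to 4 dp, full precision carried).
The second survey: N=209, proportions 0.067, 0.6938, 0.0287, 0.0526, 0.0574, 0.0191, 0.0191, 0.0622, giving H' = 1.1799.
Difference = |1.0903 − 1.1799| = 0.0896, i.e. 0.09 to 2 decimal places.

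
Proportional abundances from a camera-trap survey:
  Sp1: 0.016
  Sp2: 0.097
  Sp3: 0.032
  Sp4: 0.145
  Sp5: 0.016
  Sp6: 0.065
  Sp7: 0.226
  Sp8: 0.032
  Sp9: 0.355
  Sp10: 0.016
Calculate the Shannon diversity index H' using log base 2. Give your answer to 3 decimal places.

2.606

Each pᵢ log₂ pᵢ term (working shown to 5 dp, full precision carried): 0.016×(-5.96578)=-0.09545, 0.097×(-3.36587)=-0.32649, 0.032×(-4.96578)=-0.15891, 0.145×(-2.78588)=-0.40395, 0.016×(-5.96578)=-0.09545, 0.065×(-3.94342)=-0.25632, 0.226×(-2.14561)=-0.48491, 0.032×(-4.96578)=-0.15891, 0.355×(-1.49411)=-0.53041, 0.016×(-5.96578)=-0.09545.
Sum = -2.60625, so H' = 2.606.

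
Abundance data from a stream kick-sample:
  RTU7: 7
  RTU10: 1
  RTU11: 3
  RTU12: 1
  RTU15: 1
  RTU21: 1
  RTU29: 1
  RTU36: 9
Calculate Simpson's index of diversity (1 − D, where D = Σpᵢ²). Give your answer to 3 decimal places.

0.750

Total N = 7+1+3+1+1+1+1+9 = 24, so the proportions are 0.29167, 0.04167, 0.125, 0.04167, 0.04167, 0.04167, 0.04167, 0.375 (working shown to 5 dp, full precision carried).
D = 0.29167² + 0.04167² + 0.125² + 0.04167² + 0.04167² + 0.04167² + 0.04167² + 0.375² = 0.08507 + 0.00174 + 0.01562 + 0.00174 + 0.00174 + 0.00174 + 0.00174 + 0.14062 = 0.25000.
So 1 − D = 0.75000, i.e. 0.750 to 3 decimal places.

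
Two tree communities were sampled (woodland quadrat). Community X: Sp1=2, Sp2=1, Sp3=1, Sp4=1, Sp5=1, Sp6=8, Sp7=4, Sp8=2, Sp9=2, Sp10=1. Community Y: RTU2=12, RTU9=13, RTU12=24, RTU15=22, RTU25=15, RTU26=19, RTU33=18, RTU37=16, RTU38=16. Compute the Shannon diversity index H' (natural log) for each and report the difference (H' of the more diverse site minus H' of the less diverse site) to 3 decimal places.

Community X: N=23, proportions 0.08696, 0.04348, 0.04348, 0.04348, 0.04348, 0.34783, 0.17391, 0.08696, 0.08696, 0.04348, giving H' = 1.99029 (working shown to 5 dp, full precision carried).
Community Y: N=155, proportions 0.07742, 0.08387, 0.15484, 0.14194, 0.09677, 0.12258, 0.11613, 0.10323, 0.10323, giving H' = 2.17404.
Difference = |1.99029 − 2.17404| = 0.18375, i.e. 0.184 to 3 decimal places.

0.184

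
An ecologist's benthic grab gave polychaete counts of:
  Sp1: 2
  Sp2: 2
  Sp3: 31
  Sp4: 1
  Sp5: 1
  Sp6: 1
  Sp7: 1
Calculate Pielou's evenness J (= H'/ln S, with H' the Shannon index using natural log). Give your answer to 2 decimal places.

Total N = 2+2+31+1+1+1+1 = 39, so the proportions are 0.0513, 0.0513, 0.7949, 0.0256, 0.0256, 0.0256, 0.0256 (working shown to 4 dp, full precision carried).
H' = −Σ pᵢ ln pᵢ = −((-0.1523) + (-0.1523) + (-0.1825) + (-0.0939) + (-0.0939) + (-0.0939) + (-0.0939)) = 0.8629.
With S = 7 species, ln S = 1.9459, so J = 0.8629/1.9459 = 0.4434, i.e. 0.44 to 2 decimal places.

0.44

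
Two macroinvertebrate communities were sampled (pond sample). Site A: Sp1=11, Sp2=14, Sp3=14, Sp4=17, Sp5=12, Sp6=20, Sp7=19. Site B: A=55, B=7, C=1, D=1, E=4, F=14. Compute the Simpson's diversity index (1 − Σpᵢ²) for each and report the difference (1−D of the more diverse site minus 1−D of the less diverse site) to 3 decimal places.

0.340

Site A: N=107, proportions 0.102804, 0.130841, 0.130841, 0.158879, 0.11215, 0.186916, 0.17757, giving 1−D = 0.850904 (working shown to 6 dp, full precision carried).
Site B: N=82, proportions 0.670732, 0.085366, 0.012195, 0.012195, 0.04878, 0.170732, giving 1−D = 0.511005.
Difference = |0.850904 − 0.511005| = 0.339899, i.e. 0.340 to 3 decimal places.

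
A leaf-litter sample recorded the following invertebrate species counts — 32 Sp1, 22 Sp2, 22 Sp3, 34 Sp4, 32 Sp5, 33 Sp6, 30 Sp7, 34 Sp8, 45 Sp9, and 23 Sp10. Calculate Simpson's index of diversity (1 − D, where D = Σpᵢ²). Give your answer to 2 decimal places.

Total N = 32+22+22+34+32+33+30+34+45+23 = 307, so the proportions are 0.1042, 0.0717, 0.0717, 0.1107, 0.1042, 0.1075, 0.0977, 0.1107, 0.1466, 0.0749 (working shown to 4 dp, full precision carried).
D = 0.1042² + 0.0717² + 0.0717² + 0.1107² + 0.1042² + 0.1075² + 0.0977² + 0.1107² + 0.1466² + 0.0749² = 0.0109 + 0.0051 + 0.0051 + 0.0123 + 0.0109 + 0.0116 + 0.0095 + 0.0123 + 0.0215 + 0.0056 = 0.1047.
So 1 − D = 0.8953, i.e. 0.90 to 2 decimal places.

0.90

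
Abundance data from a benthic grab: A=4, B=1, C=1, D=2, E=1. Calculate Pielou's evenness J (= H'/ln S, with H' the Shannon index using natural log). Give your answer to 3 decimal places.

0.887

Total N = 4+1+1+2+1 = 9, so the proportions are 0.44444, 0.11111, 0.11111, 0.22222, 0.11111 (working shown to 5 dp, full precision carried).
H' = −Σ pᵢ ln pᵢ = −((-0.36041) + (-0.24414) + (-0.24414) + (-0.33424) + (-0.24414)) = 1.42706.
With S = 5 species, ln S = 1.60944, so J = 1.42706/1.60944 = 0.88668, i.e. 0.887 to 3 decimal places.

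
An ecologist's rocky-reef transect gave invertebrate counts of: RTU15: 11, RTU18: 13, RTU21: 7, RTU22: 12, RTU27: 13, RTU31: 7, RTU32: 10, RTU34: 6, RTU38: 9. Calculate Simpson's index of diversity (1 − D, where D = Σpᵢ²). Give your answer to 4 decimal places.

0.8815

Total N = 11+13+7+12+13+7+10+6+9 = 88, so the proportions are 0.125, 0.147727, 0.079545, 0.136364, 0.147727, 0.079545, 0.113636, 0.068182, 0.102273 (working shown to 6 dp, full precision carried).
D = 0.125² + 0.147727² + 0.079545² + 0.136364² + 0.147727² + 0.079545² + 0.113636² + 0.068182² + 0.102273² = 0.015625 + 0.021823 + 0.006327 + 0.018595 + 0.021823 + 0.006327 + 0.012913 + 0.004649 + 0.010460 = 0.118543.
So 1 − D = 0.881457, i.e. 0.8815 to 4 decimal places.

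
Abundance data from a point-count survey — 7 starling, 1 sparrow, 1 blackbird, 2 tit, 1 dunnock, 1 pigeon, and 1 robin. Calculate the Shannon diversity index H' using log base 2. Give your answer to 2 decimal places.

2.26

Total N = 7+1+1+2+1+1+1 = 14, so the proportions are 0.5, 0.0714, 0.0714, 0.1429, 0.0714, 0.0714, 0.0714 (working shown to 4 dp, full precision carried).
Each pᵢ log₂ pᵢ term: 0.5×(-1.0000)=-0.5000, 0.0714×(-3.8074)=-0.2720, 0.0714×(-3.8074)=-0.2720, 0.1429×(-2.8074)=-0.4011, 0.0714×(-3.8074)=-0.2720, 0.0714×(-3.8074)=-0.2720, 0.0714×(-3.8074)=-0.2720.
Sum = -2.2608, so H' = 2.26.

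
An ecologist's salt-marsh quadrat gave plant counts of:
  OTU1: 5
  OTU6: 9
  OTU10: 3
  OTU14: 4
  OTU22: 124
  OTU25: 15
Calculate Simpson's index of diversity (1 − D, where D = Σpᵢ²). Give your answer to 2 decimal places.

Total N = 5+9+3+4+124+15 = 160, so the proportions are 0.0312, 0.0563, 0.0187, 0.025, 0.775, 0.0938 (working shown to 4 dp, full precision carried).
D = 0.0312² + 0.0563² + 0.0187² + 0.025² + 0.775² + 0.0938² = 0.0010 + 0.0032 + 0.0004 + 0.0006 + 0.6006 + 0.0088 = 0.6145.
So 1 − D = 0.3855, i.e. 0.39 to 2 decimal places.

0.39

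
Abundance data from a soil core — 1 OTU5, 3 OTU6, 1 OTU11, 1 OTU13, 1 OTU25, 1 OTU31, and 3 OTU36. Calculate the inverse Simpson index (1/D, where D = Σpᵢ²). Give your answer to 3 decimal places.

Total N = 1+3+1+1+1+1+3 = 11, so the proportions are 0.0909091, 0.2727273, 0.0909091, 0.0909091, 0.0909091, 0.0909091, 0.2727273 (working shown to 7 dp, full precision carried).
D = 0.0909091² + 0.2727273² + 0.0909091² + 0.0909091² + 0.0909091² + 0.0909091² + 0.2727273² = 0.0082645 + 0.0743802 + 0.0082645 + 0.0082645 + 0.0082645 + 0.0082645 + 0.0743802 = 0.1900826.
So 1/D = 5.26087, i.e. 5.261 to 3 decimal places.

5.261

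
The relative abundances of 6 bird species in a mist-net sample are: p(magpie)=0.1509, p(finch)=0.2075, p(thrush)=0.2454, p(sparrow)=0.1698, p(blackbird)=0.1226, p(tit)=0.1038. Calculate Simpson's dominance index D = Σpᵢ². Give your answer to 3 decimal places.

D = 0.1509² + 0.2075² + 0.2454² + 0.1698² + 0.1226² + 0.1038² = 0.02277 + 0.04306 + 0.06022 + 0.02883 + 0.01503 + 0.01077 = 0.18069 (working shown to 5 dp, full precision carried).
To 3 decimal places, D = 0.181.

0.181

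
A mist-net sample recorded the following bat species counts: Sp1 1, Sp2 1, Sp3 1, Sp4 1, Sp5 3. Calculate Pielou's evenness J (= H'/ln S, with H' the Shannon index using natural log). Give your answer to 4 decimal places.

Total N = 1+1+1+1+3 = 7, so the proportions are 0.142857, 0.142857, 0.142857, 0.142857, 0.428571 (working shown to 6 dp, full precision carried).
H' = −Σ pᵢ ln pᵢ = −((-0.277987) + (-0.277987) + (-0.277987) + (-0.277987) + (-0.363128)) = 1.475076.
With S = 5 species, ln S = 1.609438, so J = 1.475076/1.609438 = 0.916516, i.e. 0.9165 to 4 decimal places.

0.9165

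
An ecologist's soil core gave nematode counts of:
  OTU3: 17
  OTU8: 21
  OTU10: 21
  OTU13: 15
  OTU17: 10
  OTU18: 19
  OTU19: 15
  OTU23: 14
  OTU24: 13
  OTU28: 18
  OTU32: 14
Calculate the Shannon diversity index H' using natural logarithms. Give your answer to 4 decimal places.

2.3767

Total N = 17+21+21+15+10+19+15+14+13+18+14 = 177, so the proportions are 0.096045, 0.118644, 0.118644, 0.084746, 0.056497, 0.107345, 0.084746, 0.079096, 0.073446, 0.101695, 0.079096 (working shown to 6 dp, full precision carried).
Each pᵢ ln pᵢ term: 0.096045×(-2.342936)=-0.225028, 0.118644×(-2.131627)=-0.252905, 0.118644×(-2.131627)=-0.252905, 0.084746×(-2.468100)=-0.209161, 0.056497×(-2.873565)=-0.162348, 0.107345×(-2.231711)=-0.239562, 0.084746×(-2.468100)=-0.209161, 0.079096×(-2.537092)=-0.200674, 0.073446×(-2.611200)=-0.191783, 0.101695×(-2.285778)=-0.232452, 0.079096×(-2.537092)=-0.200674.
Sum = -2.376653, so H' = 2.3767.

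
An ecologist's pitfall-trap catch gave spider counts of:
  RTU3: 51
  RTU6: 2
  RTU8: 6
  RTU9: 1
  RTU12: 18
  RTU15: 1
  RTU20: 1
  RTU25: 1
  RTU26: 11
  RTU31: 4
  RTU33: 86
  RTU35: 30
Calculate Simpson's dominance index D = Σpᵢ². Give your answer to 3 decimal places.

Total N = 51+2+6+1+18+1+1+1+11+4+86+30 = 212, so the proportions are 0.24057, 0.00943, 0.0283, 0.00472, 0.08491, 0.00472, 0.00472, 0.00472, 0.05189, 0.01887, 0.40566, 0.14151 (working shown to 5 dp, full precision carried).
D = 0.24057² + 0.00943² + 0.0283² + 0.00472² + 0.08491² + 0.00472² + 0.00472² + 0.00472² + 0.05189² + 0.01887² + 0.40566² + 0.14151² = 0.05787 + 0.00009 + 0.00080 + 0.00002 + 0.00721 + 0.00002 + 0.00002 + 0.00002 + 0.00269 + 0.00036 + 0.16456 + 0.02002 = 0.25369.
To 3 decimal places, D = 0.254.

0.254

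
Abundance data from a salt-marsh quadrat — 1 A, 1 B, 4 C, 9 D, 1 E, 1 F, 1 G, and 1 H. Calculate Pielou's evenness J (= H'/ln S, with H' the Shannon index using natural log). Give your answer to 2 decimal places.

Total N = 1+1+4+9+1+1+1+1 = 19, so the proportions are 0.0526, 0.0526, 0.2105, 0.4737, 0.0526, 0.0526, 0.0526, 0.0526 (working shown to 4 dp, full precision carried).
H' = −Σ pᵢ ln pᵢ = −((-0.1550) + (-0.1550) + (-0.3280) + (-0.3539) + (-0.1550) + (-0.1550) + (-0.1550) + (-0.1550)) = 1.6118.
With S = 8 species, ln S = 2.0794, so J = 1.6118/2.0794 = 0.7751, i.e. 0.78 to 2 decimal places.

0.78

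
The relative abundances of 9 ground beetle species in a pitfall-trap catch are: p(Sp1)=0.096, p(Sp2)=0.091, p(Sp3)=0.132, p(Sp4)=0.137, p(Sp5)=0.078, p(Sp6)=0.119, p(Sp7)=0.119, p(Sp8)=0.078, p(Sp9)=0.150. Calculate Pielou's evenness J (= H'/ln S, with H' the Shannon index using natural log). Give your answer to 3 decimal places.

0.988

H' = −Σ pᵢ ln pᵢ = −((-0.22497) + (-0.21812) + (-0.26729) + (-0.27233) + (-0.19898) + (-0.25331) + (-0.25331) + (-0.19898) + (-0.28457)) = 2.17185 (working shown to 5 dp, full precision carried).
With S = 9 species, ln S = 2.19722, so J = 2.17185/2.19722 = 0.98845, i.e. 0.988 to 3 decimal places.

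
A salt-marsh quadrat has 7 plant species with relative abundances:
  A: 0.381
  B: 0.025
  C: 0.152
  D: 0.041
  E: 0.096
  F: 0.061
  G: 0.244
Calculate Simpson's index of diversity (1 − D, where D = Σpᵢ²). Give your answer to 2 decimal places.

0.76

D = 0.381² + 0.025² + 0.152² + 0.041² + 0.096² + 0.061² + 0.244² = 0.1452 + 0.0006 + 0.0231 + 0.0017 + 0.0092 + 0.0037 + 0.0595 = 0.2430 (working shown to 4 dp, full precision carried).
So 1 − D = 0.7570, i.e. 0.76 to 2 decimal places.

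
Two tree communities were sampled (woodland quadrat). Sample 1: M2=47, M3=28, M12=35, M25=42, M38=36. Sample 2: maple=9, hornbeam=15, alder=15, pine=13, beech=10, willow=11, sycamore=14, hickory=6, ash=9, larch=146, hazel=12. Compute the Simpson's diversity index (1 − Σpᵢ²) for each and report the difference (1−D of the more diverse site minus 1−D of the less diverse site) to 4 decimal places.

Sample 1: N=188, proportions 0.25, 0.148936, 0.18617, 0.223404, 0.191489, giving 1−D = 0.794081 (working shown to 6 dp, full precision carried).
Sample 2: N=260, proportions 0.034615, 0.057692, 0.057692, 0.05, 0.038462, 0.042308, 0.053846, 0.023077, 0.034615, 0.561538, 0.046154, giving 1−D = 0.664290.
Difference = |0.794081 − 0.664290| = 0.129791, i.e. 0.1298 to 4 decimal places.

0.1298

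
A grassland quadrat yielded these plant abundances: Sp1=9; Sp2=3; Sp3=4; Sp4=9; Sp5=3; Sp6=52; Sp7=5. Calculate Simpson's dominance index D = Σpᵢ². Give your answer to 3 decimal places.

Total N = 9+3+4+9+3+52+5 = 85, so the proportions are 0.10588, 0.03529, 0.04706, 0.10588, 0.03529, 0.61176, 0.05882 (working shown to 5 dp, full precision carried).
D = 0.10588² + 0.03529² + 0.04706² + 0.10588² + 0.03529² + 0.61176² + 0.05882² = 0.01121 + 0.00125 + 0.00221 + 0.01121 + 0.00125 + 0.37426 + 0.00346 = 0.40484.
To 3 decimal places, D = 0.405.

0.405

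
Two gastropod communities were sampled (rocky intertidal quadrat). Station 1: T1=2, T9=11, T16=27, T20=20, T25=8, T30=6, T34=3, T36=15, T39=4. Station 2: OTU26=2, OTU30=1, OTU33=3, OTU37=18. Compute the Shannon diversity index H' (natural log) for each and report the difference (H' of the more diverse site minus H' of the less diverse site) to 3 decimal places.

1.108

Station 1: N=96, proportions 0.02083, 0.11458, 0.28125, 0.20833, 0.08333, 0.0625, 0.03125, 0.15625, 0.04167, giving H' = 1.92359 (working shown to 5 dp, full precision carried).
Station 2: N=24, proportions 0.08333, 0.04167, 0.125, 0.75, giving H' = 0.81519.
Difference = |1.92359 − 0.81519| = 1.10840, i.e. 1.108 to 3 decimal places.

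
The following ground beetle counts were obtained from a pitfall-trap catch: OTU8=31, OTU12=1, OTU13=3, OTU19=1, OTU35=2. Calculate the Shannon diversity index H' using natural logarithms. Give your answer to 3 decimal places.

0.713

Total N = 31+1+3+1+2 = 38, so the proportions are 0.81579, 0.02632, 0.07895, 0.02632, 0.05263 (working shown to 5 dp, full precision carried).
Each pᵢ ln pᵢ term: 0.81579×(-0.20360)=-0.16609, 0.02632×(-3.63759)=-0.09573, 0.07895×(-2.53897)=-0.20045, 0.02632×(-3.63759)=-0.09573, 0.05263×(-2.94444)=-0.15497.
Sum = -0.71296, so H' = 0.713.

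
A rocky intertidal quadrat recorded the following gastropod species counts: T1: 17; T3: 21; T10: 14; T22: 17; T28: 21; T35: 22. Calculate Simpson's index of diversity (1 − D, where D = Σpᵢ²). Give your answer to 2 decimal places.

Total N = 17+21+14+17+21+22 = 112, so the proportions are 0.1518, 0.1875, 0.125, 0.1518, 0.1875, 0.1964 (working shown to 4 dp, full precision carried).
D = 0.1518² + 0.1875² + 0.125² + 0.1518² + 0.1875² + 0.1964² = 0.0230 + 0.0352 + 0.0156 + 0.0230 + 0.0352 + 0.0386 = 0.1706.
So 1 − D = 0.8294, i.e. 0.83 to 2 decimal places.

0.83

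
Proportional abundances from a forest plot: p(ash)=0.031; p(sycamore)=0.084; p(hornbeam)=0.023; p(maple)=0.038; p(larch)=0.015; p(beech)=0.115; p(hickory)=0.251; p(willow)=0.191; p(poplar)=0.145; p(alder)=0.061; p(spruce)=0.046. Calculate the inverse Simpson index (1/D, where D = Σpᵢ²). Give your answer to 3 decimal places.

D = 0.031² + 0.084² + 0.023² + 0.038² + 0.015² + 0.115² + 0.251² + 0.191² + 0.145² + 0.061² + 0.046² = 0.0009610 + 0.0070560 + 0.0005290 + 0.0014440 + 0.0002250 + 0.0132250 + 0.0630010 + 0.0364810 + 0.0210250 + 0.0037210 + 0.0021160 = 0.1497840 (working shown to 7 dp, full precision carried).
So 1/D = 6.67628, i.e. 6.676 to 3 decimal places.

6.676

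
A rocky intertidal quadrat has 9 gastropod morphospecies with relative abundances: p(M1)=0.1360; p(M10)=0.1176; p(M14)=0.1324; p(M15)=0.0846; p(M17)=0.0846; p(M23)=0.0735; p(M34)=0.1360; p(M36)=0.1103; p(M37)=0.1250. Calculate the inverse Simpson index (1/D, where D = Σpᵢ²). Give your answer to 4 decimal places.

D = 0.136² + 0.1176² + 0.1324² + 0.0846² + 0.0846² + 0.0735² + 0.136² + 0.1103² + 0.125² = 0.01849600 + 0.01382976 + 0.01752976 + 0.00715716 + 0.00715716 + 0.00540225 + 0.01849600 + 0.01216609 + 0.01562500 = 0.11585918 (working shown to 8 dp, full precision carried).
So 1/D = 8.631168, i.e. 8.6312 to 4 decimal places.

8.6312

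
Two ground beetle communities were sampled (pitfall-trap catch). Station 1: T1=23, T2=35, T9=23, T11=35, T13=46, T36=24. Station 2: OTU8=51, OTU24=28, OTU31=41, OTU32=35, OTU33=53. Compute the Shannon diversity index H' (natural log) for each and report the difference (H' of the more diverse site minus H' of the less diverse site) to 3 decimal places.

0.172

Station 1: N=186, proportions 0.12366, 0.18817, 0.12366, 0.18817, 0.24731, 0.12903, giving H' = 1.75533 (working shown to 5 dp, full precision carried).
Station 2: N=208, proportions 0.24519, 0.13462, 0.19712, 0.16827, 0.25481, giving H' = 1.58300.
Difference = |1.75533 − 1.58300| = 0.17233, i.e. 0.172 to 3 decimal places.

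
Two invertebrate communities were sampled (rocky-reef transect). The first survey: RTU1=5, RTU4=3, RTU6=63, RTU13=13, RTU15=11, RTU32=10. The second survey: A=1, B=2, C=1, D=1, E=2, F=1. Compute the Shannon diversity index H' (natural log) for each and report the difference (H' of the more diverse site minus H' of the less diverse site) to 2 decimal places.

0.46

The first survey: N=105, proportions 0.0476, 0.0286, 0.6, 0.1238, 0.1048, 0.0952, giving H' = 1.2720 (working shown to 4 dp, full precision carried).
The second survey: N=8, proportions 0.125, 0.25, 0.125, 0.125, 0.25, 0.125, giving H' = 1.7329.
Difference = |1.2720 − 1.7329| = 0.4609, i.e. 0.46 to 2 decimal places.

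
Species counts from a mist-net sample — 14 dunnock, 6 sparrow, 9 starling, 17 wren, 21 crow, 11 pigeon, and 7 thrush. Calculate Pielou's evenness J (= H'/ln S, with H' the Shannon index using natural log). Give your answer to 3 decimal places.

Total N = 14+6+9+17+21+11+7 = 85, so the proportions are 0.16471, 0.07059, 0.10588, 0.2, 0.24706, 0.12941, 0.08235 (working shown to 5 dp, full precision carried).
H' = −Σ pᵢ ln pᵢ = −((-0.29706) + (-0.18712) + (-0.23775) + (-0.32189) + (-0.34542) + (-0.26462) + (-0.20561)) = 1.85947.
With S = 7 species, ln S = 1.94591, so J = 1.85947/1.94591 = 0.95558, i.e. 0.956 to 3 decimal places.

0.956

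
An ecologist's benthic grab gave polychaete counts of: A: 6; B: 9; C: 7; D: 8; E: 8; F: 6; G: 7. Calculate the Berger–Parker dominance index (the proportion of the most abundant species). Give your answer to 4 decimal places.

0.1765

Total N = 6+9+7+8+8+6+7 = 51, so the proportions are 0.117647, 0.176471, 0.137255, 0.156863, 0.156863, 0.117647, 0.137255 (working shown to 6 dp, full precision carried).
The largest proportion is 0.176471, i.e. d = 0.1765 to 4 decimal places.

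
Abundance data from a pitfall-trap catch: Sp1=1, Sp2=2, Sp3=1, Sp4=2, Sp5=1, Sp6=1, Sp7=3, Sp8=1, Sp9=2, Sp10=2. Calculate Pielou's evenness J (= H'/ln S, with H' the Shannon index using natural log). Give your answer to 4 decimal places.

0.9641

Total N = 1+2+1+2+1+1+3+1+2+2 = 16, so the proportions are 0.0625, 0.125, 0.0625, 0.125, 0.0625, 0.0625, 0.1875, 0.0625, 0.125, 0.125 (working shown to 6 dp, full precision carried).
H' = −Σ pᵢ ln pᵢ = −((-0.173287) + (-0.259930) + (-0.173287) + (-0.259930) + (-0.173287) + (-0.173287) + (-0.313871) + (-0.173287) + (-0.259930) + (-0.259930)) = 2.220025.
With S = 10 species, ln S = 2.302585, so J = 2.220025/2.302585 = 0.964145, i.e. 0.9641 to 4 decimal places.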